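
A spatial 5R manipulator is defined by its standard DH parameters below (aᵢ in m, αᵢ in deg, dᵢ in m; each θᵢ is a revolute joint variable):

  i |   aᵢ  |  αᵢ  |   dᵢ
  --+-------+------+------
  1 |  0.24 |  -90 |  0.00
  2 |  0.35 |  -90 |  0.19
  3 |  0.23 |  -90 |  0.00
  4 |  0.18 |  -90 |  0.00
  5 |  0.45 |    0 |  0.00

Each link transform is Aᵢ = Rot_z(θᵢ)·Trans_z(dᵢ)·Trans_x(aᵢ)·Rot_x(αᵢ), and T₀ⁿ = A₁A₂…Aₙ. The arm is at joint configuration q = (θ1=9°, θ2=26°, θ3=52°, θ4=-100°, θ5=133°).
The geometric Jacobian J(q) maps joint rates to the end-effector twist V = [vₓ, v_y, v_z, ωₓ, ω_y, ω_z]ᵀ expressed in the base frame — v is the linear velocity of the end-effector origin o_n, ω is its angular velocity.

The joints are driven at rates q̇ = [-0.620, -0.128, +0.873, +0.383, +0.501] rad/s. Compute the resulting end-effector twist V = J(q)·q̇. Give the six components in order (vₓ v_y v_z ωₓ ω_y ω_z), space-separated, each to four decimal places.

o_n = [0.9395, 0.3452, -0.2228]
J₁: ẑ×o_n = [-0.3452, 0.9395, 0.0000], ω = ẑ
J2: z=[-0.1564, 0.9877, 0.0000] o=[0.2370, 0.0375, 0.0000] → [-0.2201, -0.0349, -0.7419, -0.1564, 0.9877, 0.0000]
J3: z=[-0.4330, -0.0686, -0.8988] o=[0.5180, 0.2744, -0.1534] → [0.0684, -0.4088, -0.0018, -0.4330, -0.0686, -0.8988]
J4: z=[-0.6032, -0.7189, 0.3454] o=[0.6721, 0.1153, -0.2155] → [-0.0742, 0.0880, 0.0535, -0.6032, -0.7189, 0.3454]
J5: z=[0.5845, -0.6931, -0.4219] o=[0.5744, 0.1248, -0.3664] → [-0.0065, -0.2379, 0.3819, 0.5845, -0.6931, -0.4219]
V = J·q̇ = [0.2703, -1.0205, 0.3053, -0.2962, -0.8089, -1.4837]

0.2703 -1.0205 0.3053 -0.2962 -0.8089 -1.4837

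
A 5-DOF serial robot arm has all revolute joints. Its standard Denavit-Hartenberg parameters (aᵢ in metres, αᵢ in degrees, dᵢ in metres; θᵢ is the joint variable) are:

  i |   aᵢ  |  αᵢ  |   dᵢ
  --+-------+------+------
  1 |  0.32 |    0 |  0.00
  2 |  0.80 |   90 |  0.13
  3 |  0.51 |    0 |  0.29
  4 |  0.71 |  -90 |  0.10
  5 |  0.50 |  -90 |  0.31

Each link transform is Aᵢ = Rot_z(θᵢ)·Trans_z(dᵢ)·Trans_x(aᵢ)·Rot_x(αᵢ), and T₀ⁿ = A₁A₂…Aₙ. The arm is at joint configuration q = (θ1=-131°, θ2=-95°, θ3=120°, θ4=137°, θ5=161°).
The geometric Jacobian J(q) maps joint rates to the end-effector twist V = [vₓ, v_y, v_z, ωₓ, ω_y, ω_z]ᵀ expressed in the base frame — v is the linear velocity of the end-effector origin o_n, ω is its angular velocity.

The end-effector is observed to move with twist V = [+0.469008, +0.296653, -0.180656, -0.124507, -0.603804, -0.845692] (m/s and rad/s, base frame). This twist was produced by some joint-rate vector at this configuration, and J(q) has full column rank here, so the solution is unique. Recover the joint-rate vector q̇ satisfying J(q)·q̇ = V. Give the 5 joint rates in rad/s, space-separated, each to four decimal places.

o_n = [-0.5978, 0.4873, 0.2708]
J₁: ẑ×o_n = [-0.4873, -0.5978, 0.0000], ω = ẑ
J2: z=[0.0000, 0.0000, 1.0000] o=[-0.2099, -0.2415, 0.0000] → [-0.7288, -0.3879, 0.0000, 0.0000, 0.0000, 1.0000]
J3: z=[0.7193, 0.6947, 0.0000] o=[-0.7657, 0.3340, 0.1300] → [0.0978, -0.1013, -0.0063, 0.7193, 0.6947, 0.0000]
J4: z=[0.7193, 0.6947, 0.0000] o=[-0.3799, 0.3520, 0.5717] → [-0.2090, 0.2164, 0.2487, 0.7193, 0.6947, 0.0000]
J5: z=[-0.6769, 0.7009, -0.2250] o=[-0.1970, 0.3066, -0.1201] → [0.3146, 0.3547, 0.1586, -0.6769, 0.7009, -0.2250]
q̇ = J⁺·V = [-0.8150, -0.1110, -0.0100, -0.4990, -0.3570]

-0.8150 -0.1110 -0.0100 -0.4990 -0.3570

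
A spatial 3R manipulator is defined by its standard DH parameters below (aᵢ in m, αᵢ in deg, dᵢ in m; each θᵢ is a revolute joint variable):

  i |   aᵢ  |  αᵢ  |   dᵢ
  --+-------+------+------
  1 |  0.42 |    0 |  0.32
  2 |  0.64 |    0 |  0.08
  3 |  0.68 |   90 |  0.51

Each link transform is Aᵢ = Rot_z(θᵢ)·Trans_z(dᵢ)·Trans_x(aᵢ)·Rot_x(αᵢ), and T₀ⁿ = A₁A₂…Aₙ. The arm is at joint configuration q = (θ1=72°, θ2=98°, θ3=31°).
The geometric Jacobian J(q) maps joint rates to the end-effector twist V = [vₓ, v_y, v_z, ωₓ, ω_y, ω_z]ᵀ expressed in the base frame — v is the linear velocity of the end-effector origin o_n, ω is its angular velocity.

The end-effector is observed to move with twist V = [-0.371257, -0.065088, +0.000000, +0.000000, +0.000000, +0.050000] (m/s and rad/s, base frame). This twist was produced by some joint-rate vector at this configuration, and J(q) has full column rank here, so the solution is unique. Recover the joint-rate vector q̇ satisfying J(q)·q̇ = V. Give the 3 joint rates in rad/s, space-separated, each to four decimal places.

0.8940 -0.6570 -0.1870

o_n = [-1.1353, 0.2669, 0.9100]
J₁: ẑ×o_n = [-0.2669, -1.1353, 0.0000], ω = ẑ
J2: z=[0.0000, 0.0000, 1.0000] o=[0.1298, 0.3994, 0.3200] → [0.1326, -1.2651, 0.0000, 0.0000, 0.0000, 1.0000]
J3: z=[0.0000, 0.0000, 1.0000] o=[-0.5005, 0.5106, 0.4000] → [0.2437, -0.6348, 0.0000, 0.0000, 0.0000, 1.0000]
q̇ = J⁺·V = [0.8940, -0.6570, -0.1870]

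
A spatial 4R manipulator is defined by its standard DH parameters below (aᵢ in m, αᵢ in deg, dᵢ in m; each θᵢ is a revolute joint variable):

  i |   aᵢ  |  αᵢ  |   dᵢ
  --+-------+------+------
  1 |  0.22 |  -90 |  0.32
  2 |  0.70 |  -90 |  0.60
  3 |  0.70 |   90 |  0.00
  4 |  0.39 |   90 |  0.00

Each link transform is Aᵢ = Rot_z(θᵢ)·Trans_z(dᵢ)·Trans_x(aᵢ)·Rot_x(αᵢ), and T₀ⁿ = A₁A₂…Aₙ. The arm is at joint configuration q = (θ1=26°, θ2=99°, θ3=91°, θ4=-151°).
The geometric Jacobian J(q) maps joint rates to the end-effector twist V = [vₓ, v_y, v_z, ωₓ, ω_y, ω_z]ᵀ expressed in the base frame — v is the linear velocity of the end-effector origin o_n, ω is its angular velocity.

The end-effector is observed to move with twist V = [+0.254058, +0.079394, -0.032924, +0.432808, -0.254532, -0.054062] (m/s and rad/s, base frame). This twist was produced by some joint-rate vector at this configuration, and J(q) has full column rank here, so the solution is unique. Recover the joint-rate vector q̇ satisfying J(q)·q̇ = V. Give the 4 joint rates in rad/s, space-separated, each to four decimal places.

o_n = [0.1623, 0.3475, -0.3948]
J₁: ẑ×o_n = [-0.3475, 0.1623, 0.0000], ω = ẑ
J2: z=[-0.4384, 0.8988, 0.0000] o=[0.1977, 0.0964, 0.3200] → [-0.6424, -0.3133, -0.0782, -0.4384, 0.8988, 0.0000]
J3: z=[-0.8877, -0.4330, 0.1564] o=[-0.1637, 0.5877, -0.3714] → [0.0477, 0.0302, 0.3544, -0.8877, -0.4330, 0.1564]
J4: z=[-0.1329, -0.0843, -0.9875] o=[0.1448, -0.0405, -0.3593] → [0.3861, -0.0220, -0.0501, -0.1329, -0.0843, -0.9875]
q̇ = J⁺·V = [-0.3290, -0.4240, -0.2310, -0.3150]

-0.3290 -0.4240 -0.2310 -0.3150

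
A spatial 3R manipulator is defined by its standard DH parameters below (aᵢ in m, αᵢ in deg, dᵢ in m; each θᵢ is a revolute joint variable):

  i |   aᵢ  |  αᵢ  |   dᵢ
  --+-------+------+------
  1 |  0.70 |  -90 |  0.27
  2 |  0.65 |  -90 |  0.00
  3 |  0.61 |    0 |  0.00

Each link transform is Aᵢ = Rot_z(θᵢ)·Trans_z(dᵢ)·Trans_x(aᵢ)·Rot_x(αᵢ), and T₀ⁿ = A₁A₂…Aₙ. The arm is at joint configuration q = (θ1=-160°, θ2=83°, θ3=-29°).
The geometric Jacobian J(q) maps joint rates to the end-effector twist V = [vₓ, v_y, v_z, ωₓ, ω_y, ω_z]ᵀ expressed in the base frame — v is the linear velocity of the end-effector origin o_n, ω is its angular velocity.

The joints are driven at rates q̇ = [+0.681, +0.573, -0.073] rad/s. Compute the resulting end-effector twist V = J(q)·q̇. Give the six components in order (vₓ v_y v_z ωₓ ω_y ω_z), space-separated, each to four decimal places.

o_n = [-0.6922, -0.5666, -0.9047]
J₁: ẑ×o_n = [0.5666, -0.6922, 0.0000], ω = ẑ
J2: z=[0.3420, -0.9397, 0.0000] o=[-0.6578, -0.2394, 0.2700] → [1.1039, 0.4018, -0.1442, 0.3420, -0.9397, 0.0000]
J3: z=[0.9327, 0.3395, -0.1219] o=[-0.7322, -0.2665, -0.3752] → [-0.2163, 0.4890, -0.2935, 0.9327, 0.3395, -0.1219]
V = J·q̇ = [1.0342, -0.2769, -0.0612, 0.1279, -0.5632, 0.6899]

1.0342 -0.2769 -0.0612 0.1279 -0.5632 0.6899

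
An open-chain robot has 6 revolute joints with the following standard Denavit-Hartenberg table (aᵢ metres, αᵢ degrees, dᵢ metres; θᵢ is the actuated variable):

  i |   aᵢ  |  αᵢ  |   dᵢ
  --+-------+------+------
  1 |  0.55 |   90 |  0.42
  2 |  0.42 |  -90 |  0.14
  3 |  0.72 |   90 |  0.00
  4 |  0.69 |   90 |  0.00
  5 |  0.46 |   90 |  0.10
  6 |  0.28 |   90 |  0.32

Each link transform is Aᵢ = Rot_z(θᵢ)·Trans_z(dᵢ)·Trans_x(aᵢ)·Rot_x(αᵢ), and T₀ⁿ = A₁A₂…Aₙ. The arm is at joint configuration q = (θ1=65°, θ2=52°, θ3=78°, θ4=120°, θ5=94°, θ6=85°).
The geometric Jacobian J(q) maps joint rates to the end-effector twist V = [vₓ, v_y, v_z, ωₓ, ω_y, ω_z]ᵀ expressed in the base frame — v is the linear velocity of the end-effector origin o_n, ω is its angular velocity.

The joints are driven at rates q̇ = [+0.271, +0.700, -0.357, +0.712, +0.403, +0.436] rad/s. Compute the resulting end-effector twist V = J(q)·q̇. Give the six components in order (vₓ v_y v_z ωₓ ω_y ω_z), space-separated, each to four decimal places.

o_n = [-0.1184, 0.4632, 1.8692]
J₁: ẑ×o_n = [-0.4632, -0.1184, 0.0000], ω = ẑ
J2: z=[0.9063, -0.4226, 0.0000] o=[0.2324, 0.4985, 0.4200] → [-0.6125, -1.3134, -0.1802, 0.9063, -0.4226, 0.0000]
J3: z=[-0.3330, -0.7142, 0.6157] o=[0.4686, 0.6737, 0.7510] → [-0.6691, 0.0110, -0.3492, -0.3330, -0.7142, 0.6157]
J4: z=[0.4429, 0.4579, 0.7708] o=[-0.1307, 1.0548, 0.8689] → [0.9140, -0.4336, -0.2677, 0.4429, 0.4579, 0.7708]
J5: z=[-0.8874, 0.1014, 0.4497] o=[-0.0426, 0.4454, 1.1803] → [0.0618, 0.5772, -0.0081, -0.8874, 0.1014, 0.4497]
J6: z=[0.1584, -0.8491, 0.5039] o=[0.0679, 0.6940, 1.5645] → [-0.1424, -0.1421, -0.1947, 0.1584, -0.8491, 0.5039]
V = J·q̇ = [0.2982, -1.0935, -0.2803, 0.7801, -0.0442, 1.0010]

0.2982 -1.0935 -0.2803 0.7801 -0.0442 1.0010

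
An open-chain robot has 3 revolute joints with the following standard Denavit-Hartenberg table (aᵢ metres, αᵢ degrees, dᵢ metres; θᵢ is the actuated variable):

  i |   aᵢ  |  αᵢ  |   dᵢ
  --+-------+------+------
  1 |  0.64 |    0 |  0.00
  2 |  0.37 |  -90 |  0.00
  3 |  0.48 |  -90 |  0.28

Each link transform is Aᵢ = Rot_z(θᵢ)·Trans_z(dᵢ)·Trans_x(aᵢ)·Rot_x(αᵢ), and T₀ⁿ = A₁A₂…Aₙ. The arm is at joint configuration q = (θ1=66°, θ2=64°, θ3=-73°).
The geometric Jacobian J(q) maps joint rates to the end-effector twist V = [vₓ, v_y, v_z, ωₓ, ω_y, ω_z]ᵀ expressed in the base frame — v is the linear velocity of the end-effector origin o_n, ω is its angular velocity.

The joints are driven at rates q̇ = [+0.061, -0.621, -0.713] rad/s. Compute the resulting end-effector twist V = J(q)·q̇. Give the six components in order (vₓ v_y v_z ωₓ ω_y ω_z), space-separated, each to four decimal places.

o_n = [-0.2822, 0.7956, 0.4590]
J₁: ẑ×o_n = [-0.7956, -0.2822, 0.0000], ω = ẑ
J2: z=[0.0000, 0.0000, 1.0000] o=[0.2603, 0.5847, 0.0000] → [-0.2110, -0.5425, 0.0000, 0.0000, 0.0000, 1.0000]
J3: z=[-0.7660, -0.6428, 0.0000] o=[0.0225, 0.8681, 0.0000] → [-0.2951, 0.3516, -0.1403, -0.7660, -0.6428, 0.0000]
V = J·q̇ = [0.2928, 0.0690, 0.1001, 0.5462, 0.4583, -0.5600]

0.2928 0.0690 0.1001 0.5462 0.4583 -0.5600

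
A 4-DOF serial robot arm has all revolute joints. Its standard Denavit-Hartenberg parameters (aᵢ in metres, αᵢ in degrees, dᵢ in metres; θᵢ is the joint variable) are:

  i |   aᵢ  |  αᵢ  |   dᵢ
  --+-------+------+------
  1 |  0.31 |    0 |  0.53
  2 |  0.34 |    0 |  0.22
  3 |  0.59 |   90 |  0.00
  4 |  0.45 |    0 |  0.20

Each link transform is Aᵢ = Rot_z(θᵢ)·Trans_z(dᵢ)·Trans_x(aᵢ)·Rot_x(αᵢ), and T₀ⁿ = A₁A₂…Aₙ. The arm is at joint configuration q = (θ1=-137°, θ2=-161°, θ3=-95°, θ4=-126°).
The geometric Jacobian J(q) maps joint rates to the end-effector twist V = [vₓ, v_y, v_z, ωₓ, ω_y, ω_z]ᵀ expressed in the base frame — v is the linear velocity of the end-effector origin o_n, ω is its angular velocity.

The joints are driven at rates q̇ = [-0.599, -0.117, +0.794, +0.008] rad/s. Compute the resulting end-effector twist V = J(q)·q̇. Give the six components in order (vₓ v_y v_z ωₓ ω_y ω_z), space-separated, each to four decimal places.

0.1177 0.0327 -0.0021 -0.0044 -0.0067 0.0780

o_n = [0.0970, -0.2562, 0.3859]
J₁: ẑ×o_n = [0.2562, 0.0970, -0.0000], ω = ẑ
J2: z=[0.0000, 0.0000, 1.0000] o=[-0.2267, -0.2114, 0.5300] → [0.0448, 0.3237, -0.0000, 0.0000, 0.0000, 1.0000]
J3: z=[0.0000, 0.0000, 1.0000] o=[-0.0671, 0.0888, 0.7500] → [0.3450, 0.1641, -0.0000, 0.0000, 0.0000, 1.0000]
J4: z=[-0.5446, -0.8387, 0.0000] o=[0.4277, -0.2326, 0.7500] → [0.3053, -0.1983, -0.2645, -0.5446, -0.8387, 0.0000]
V = J·q̇ = [0.1177, 0.0327, -0.0021, -0.0044, -0.0067, 0.0780]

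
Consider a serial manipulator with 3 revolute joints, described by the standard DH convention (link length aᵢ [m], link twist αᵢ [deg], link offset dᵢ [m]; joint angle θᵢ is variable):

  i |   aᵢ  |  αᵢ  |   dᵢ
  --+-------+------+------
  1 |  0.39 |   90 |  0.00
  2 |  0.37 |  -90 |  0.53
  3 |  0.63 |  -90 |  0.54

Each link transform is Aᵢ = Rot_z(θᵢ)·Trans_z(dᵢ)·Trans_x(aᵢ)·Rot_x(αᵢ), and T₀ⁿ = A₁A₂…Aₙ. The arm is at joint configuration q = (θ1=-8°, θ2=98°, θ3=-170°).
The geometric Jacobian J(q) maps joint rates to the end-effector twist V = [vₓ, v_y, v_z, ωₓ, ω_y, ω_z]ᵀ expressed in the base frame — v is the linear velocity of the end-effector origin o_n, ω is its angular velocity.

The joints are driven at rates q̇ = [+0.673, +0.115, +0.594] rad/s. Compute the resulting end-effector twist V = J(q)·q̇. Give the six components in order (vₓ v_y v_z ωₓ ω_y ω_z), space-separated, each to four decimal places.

0.3924 -0.5020 0.0069 -0.5985 -0.0320 0.5903

o_n = [-0.1978, -0.6179, -0.3231]
J₁: ẑ×o_n = [0.6179, -0.1978, 0.0000], ω = ẑ
J2: z=[-0.1392, -0.9903, 0.0000] o=[0.3862, -0.0543, 0.0000] → [0.3200, -0.0450, -0.4999, -0.1392, -0.9903, 0.0000]
J3: z=[-0.9806, 0.1378, -0.1392] o=[0.2614, -0.5720, 0.3664] → [-0.1014, -0.6123, 0.1083, -0.9806, 0.1378, -0.1392]
V = J·q̇ = [0.3924, -0.5020, 0.0069, -0.5985, -0.0320, 0.5903]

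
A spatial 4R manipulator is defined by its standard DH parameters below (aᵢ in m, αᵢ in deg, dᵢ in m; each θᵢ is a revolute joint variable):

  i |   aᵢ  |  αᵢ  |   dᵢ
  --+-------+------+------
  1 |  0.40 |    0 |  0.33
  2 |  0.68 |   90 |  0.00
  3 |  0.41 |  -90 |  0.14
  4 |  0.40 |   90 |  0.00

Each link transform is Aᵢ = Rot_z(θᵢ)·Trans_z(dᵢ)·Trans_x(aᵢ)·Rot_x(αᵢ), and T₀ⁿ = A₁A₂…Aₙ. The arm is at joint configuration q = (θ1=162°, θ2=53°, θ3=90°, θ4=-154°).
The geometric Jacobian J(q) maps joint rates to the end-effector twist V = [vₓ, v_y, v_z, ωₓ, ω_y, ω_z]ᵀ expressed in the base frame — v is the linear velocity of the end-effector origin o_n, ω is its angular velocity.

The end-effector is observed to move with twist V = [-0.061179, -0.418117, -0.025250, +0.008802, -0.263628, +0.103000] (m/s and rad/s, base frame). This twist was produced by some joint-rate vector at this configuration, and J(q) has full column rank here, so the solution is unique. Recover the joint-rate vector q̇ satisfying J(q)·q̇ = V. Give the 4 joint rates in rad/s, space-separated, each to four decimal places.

o_n = [-1.1183, -0.0081, 0.3805]
J₁: ẑ×o_n = [0.0081, -1.1183, 0.0000], ω = ẑ
J2: z=[0.0000, 0.0000, 1.0000] o=[-0.3804, 0.1236, 0.3300] → [0.1317, -0.7379, 0.0000, 0.0000, 0.0000, 1.0000]
J3: z=[-0.5736, 0.8192, 0.0000] o=[-0.9374, -0.2664, 0.3300] → [0.0414, 0.0290, 0.0000, -0.5736, 0.8192, 0.0000]
J4: z=[0.8192, 0.5736, 0.0000] o=[-1.0177, -0.1517, 0.7400] → [-0.2062, 0.2945, 0.1753, 0.8192, 0.5736, 0.0000]
q̇ = J⁺·V = [0.7710, -0.6680, -0.2210, -0.1440]

0.7710 -0.6680 -0.2210 -0.1440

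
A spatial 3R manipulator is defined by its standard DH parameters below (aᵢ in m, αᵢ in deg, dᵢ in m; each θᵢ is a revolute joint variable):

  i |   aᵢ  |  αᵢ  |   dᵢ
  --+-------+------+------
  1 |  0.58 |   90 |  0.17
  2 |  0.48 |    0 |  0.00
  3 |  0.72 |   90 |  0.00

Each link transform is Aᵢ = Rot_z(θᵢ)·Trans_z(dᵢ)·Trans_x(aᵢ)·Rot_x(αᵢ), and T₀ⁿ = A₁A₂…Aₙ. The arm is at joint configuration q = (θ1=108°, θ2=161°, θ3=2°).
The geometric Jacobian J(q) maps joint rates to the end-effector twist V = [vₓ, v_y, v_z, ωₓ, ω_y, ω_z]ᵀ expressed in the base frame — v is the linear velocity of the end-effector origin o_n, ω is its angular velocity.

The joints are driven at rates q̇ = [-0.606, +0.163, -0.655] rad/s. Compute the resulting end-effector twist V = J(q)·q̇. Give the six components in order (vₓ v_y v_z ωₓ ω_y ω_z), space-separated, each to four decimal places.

o_n = [0.1738, -0.5349, 0.5368]
J₁: ẑ×o_n = [0.5349, 0.1738, -0.0000], ω = ẑ
J2: z=[0.9511, 0.3090, 0.0000] o=[-0.1792, 0.5516, 0.1700] → [0.1133, -0.3488, -1.1424, 0.9511, 0.3090, 0.0000]
J3: z=[0.9511, 0.3090, 0.0000] o=[-0.0390, 0.1200, 0.3263] → [0.0651, -0.2002, -0.6885, 0.9511, 0.3090, 0.0000]
V = J·q̇ = [-0.3483, -0.0310, 0.2648, -0.4679, -0.1520, -0.6060]

-0.3483 -0.0310 0.2648 -0.4679 -0.1520 -0.6060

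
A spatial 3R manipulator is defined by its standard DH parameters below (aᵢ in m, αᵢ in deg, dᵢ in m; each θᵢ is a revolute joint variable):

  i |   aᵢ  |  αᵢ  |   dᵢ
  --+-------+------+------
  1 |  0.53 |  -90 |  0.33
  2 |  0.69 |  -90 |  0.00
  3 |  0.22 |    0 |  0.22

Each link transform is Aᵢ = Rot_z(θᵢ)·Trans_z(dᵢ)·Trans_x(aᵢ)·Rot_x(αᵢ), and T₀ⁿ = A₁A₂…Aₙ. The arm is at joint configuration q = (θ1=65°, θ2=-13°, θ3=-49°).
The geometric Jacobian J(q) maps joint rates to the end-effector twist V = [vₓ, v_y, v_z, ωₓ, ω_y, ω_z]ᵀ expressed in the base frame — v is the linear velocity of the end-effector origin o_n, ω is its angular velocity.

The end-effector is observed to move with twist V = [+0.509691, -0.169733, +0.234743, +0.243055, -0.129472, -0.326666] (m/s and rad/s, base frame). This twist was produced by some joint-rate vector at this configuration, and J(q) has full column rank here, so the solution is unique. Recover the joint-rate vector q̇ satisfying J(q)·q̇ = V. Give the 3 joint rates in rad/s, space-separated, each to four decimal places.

o_n = [0.4380, 1.3321, 0.3033]
J₁: ẑ×o_n = [-1.3321, 0.4380, 0.0000], ω = ẑ
J2: z=[-0.9063, 0.4226, 0.0000] o=[0.2240, 0.4803, 0.3300] → [-0.0113, -0.0242, -0.8624, -0.9063, 0.4226, 0.0000]
J3: z=[0.0951, 0.2039, -0.9744] o=[0.5081, 1.0897, 0.4852] → [0.1992, 0.0856, 0.0373, 0.0951, 0.2039, -0.9744]
q̇ = J⁺·V = [-0.3900, -0.2750, -0.0650]

-0.3900 -0.2750 -0.0650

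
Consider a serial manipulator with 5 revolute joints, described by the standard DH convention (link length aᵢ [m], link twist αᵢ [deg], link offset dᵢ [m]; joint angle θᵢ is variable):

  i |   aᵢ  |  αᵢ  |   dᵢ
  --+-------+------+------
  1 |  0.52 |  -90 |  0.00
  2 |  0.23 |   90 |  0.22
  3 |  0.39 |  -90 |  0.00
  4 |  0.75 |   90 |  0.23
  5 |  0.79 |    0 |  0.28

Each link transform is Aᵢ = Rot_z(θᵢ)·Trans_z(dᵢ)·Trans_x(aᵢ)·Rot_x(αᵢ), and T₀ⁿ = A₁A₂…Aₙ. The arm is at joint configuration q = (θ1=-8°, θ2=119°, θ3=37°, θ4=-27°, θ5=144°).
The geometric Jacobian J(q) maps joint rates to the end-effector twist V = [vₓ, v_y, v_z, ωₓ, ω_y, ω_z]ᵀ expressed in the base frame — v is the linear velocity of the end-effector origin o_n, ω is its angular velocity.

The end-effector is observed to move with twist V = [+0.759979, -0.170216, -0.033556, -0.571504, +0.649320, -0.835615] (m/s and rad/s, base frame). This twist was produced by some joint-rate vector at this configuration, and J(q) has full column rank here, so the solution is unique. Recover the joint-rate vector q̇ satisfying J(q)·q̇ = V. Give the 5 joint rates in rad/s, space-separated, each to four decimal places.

-0.7130 0.6060 0.1020 -0.2900 -0.6920

o_n = [0.8642, 0.8805, -0.2337]
J₁: ẑ×o_n = [-0.8805, 0.8642, 0.0000], ω = ẑ
J2: z=[0.1392, 0.9903, 0.0000] o=[0.5149, -0.0724, 0.0000] → [-0.2314, 0.0325, -0.2133, 0.1392, 0.9903, 0.0000]
J3: z=[0.8661, -0.1217, -0.4848] o=[0.4351, 0.1610, -0.2012] → [0.3528, -0.1799, 0.6754, 0.8661, -0.1217, -0.4848]
J4: z=[0.4001, 0.7503, 0.5264] o=[0.3183, 0.4144, -0.4736] → [-0.0653, 0.1914, -0.2232, 0.4001, 0.7503, 0.5264]
J5: z=[0.9078, -0.4035, -0.1149] o=[0.5049, 0.9798, -0.9844] → [-0.3143, -0.7227, 0.0548, 0.9078, -0.4035, -0.1149]
q̇ = J⁺·V = [-0.7130, 0.6060, 0.1020, -0.2900, -0.6920]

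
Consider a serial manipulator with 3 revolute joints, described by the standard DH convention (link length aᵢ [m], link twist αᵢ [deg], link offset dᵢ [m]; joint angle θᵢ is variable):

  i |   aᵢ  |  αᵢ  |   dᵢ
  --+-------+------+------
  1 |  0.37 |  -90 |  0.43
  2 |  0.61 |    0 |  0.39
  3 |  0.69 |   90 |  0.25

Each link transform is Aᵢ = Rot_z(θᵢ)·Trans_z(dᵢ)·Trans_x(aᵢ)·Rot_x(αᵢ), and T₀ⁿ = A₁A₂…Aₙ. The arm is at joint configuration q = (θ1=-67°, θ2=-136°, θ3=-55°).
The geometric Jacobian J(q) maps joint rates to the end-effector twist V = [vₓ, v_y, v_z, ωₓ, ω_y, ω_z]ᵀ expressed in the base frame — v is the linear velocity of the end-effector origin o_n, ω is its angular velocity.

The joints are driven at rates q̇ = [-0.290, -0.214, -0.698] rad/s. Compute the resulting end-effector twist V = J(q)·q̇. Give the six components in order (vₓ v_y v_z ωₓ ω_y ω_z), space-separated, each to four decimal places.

0.2832 -0.1134 -0.7116 -0.8395 -0.3563 -0.2900

o_n = [0.2976, 0.9369, 0.7221]
J₁: ẑ×o_n = [-0.9369, 0.2976, 0.0000], ω = ẑ
J2: z=[0.9205, 0.3907, 0.0000] o=[0.1446, -0.3406, 0.4300] → [0.1141, -0.2689, 1.1161, 0.9205, 0.3907, 0.0000]
J3: z=[0.9205, 0.3907, 0.0000] o=[0.3321, 0.2157, 0.8537] → [-0.0514, 0.1212, 0.6773, 0.9205, 0.3907, 0.0000]
V = J·q̇ = [0.2832, -0.1134, -0.7116, -0.8395, -0.3563, -0.2900]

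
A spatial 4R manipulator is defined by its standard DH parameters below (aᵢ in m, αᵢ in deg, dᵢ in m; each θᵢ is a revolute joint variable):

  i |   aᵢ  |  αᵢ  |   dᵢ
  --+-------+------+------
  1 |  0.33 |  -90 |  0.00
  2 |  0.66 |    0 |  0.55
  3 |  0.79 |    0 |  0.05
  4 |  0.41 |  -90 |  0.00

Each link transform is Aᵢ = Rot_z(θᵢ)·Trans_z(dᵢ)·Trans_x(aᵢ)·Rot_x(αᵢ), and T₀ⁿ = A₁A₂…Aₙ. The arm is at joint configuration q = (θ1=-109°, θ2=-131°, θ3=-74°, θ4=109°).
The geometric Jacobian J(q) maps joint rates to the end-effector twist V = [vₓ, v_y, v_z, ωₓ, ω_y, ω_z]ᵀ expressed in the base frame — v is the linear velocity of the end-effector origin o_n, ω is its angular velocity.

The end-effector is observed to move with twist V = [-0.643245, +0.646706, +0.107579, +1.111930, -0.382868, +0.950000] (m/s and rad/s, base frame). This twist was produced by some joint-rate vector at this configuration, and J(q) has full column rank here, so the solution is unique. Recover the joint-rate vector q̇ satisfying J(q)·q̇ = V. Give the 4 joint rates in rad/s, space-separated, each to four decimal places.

0.9500 -0.4070 0.7330 0.8500

o_n = [0.8479, 0.6195, 0.5720]
J₁: ẑ×o_n = [-0.6195, 0.8479, 0.0000], ω = ẑ
J2: z=[0.9455, -0.3256, 0.0000] o=[-0.1074, -0.3120, 0.0000] → [-0.1862, -0.5408, 1.1918, 0.9455, -0.3256, 0.0000]
J3: z=[0.9455, -0.3256, 0.0000] o=[0.5536, -0.0817, 0.4981] → [-0.0241, -0.0699, 0.7588, 0.9455, -0.3256, 0.0000]
J4: z=[0.9455, -0.3256, 0.0000] o=[0.8339, 0.5790, 0.1642] → [-0.1328, -0.3855, 0.0429, 0.9455, -0.3256, 0.0000]
q̇ = J⁺·V = [0.9500, -0.4070, 0.7330, 0.8500]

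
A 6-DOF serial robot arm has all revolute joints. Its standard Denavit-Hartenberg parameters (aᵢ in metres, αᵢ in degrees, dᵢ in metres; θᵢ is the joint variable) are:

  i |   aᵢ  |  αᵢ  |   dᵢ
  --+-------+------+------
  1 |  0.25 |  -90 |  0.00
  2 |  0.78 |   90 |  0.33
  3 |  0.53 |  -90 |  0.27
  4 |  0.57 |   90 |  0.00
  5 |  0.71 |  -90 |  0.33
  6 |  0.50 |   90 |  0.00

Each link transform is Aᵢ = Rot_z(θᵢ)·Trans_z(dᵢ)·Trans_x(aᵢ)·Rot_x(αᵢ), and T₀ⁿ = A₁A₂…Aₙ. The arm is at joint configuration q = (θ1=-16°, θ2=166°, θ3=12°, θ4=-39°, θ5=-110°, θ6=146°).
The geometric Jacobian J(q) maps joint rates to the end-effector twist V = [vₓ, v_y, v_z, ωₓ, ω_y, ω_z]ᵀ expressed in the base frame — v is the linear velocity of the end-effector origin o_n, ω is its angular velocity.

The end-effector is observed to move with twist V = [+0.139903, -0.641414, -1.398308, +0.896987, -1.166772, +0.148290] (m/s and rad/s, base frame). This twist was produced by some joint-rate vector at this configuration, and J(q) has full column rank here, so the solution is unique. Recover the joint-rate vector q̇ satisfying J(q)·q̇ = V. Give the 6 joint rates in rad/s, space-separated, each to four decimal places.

o_n = [-1.1221, 0.5691, -0.9931]
J₁: ẑ×o_n = [-0.5691, -1.1221, 0.0000], ω = ẑ
J2: z=[0.2756, 0.9613, 0.0000] o=[0.2403, -0.0689, 0.0000] → [-0.9547, 0.2737, 1.4855, 0.2756, 0.9613, 0.0000]
J3: z=[0.2326, -0.0667, -0.9703] o=[-0.3962, 0.4569, -0.1887] → [0.1625, 0.8913, -0.0223, 0.2326, -0.0667, -0.9703]
J4: z=[0.4635, 0.8846, 0.0503] o=[-0.7866, 0.6835, -0.5761] → [-0.3632, 0.1764, 0.2437, 0.4635, 0.8846, 0.0503]
J5: z=[0.7188, -0.3422, -0.6051] o=[-1.0819, 0.8640, -1.0290] → [-0.1907, -0.0015, -0.2257, 0.7188, -0.3422, -0.6051]
J6: z=[-0.6454, -0.0050, -0.7638] o=[-1.0282, 0.0839, -1.0693] → [0.3702, 0.1208, -0.3136, -0.6454, -0.0050, -0.7638]
q̇ = J⁺·V = [0.8420, -0.9500, 0.7020, 0.0700, 0.7940, -0.6080]

0.8420 -0.9500 0.7020 0.0700 0.7940 -0.6080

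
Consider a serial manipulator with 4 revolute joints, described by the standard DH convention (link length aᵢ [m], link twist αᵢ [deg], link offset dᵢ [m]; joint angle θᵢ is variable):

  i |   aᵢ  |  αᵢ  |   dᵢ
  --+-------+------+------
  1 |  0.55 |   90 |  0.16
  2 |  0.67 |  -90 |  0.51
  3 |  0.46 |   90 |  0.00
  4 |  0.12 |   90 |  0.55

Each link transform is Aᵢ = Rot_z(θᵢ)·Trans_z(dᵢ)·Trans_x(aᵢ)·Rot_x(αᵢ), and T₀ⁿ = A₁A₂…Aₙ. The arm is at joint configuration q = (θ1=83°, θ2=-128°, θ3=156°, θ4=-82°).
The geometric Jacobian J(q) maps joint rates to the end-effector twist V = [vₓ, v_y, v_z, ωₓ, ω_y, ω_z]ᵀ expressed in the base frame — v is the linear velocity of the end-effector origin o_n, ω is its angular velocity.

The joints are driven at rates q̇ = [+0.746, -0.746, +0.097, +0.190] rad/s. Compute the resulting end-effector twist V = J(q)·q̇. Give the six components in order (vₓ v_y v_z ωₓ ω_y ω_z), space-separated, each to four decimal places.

o_n = [-0.1637, 0.1957, -0.1279]
J₁: ẑ×o_n = [-0.1957, -0.1637, 0.0000], ω = ẑ
J2: z=[0.9925, -0.1219, 0.0000] o=[0.0670, 0.5459, 0.1600] → [0.0351, 0.2858, -0.3757, 0.9925, -0.1219, 0.0000]
J3: z=[0.0960, 0.7821, -0.6157] o=[0.5230, 0.0743, -0.3680] → [0.2625, 0.3997, 0.5487, 0.0960, 0.7821, -0.6157]
J4: z=[-0.9373, -0.1372, -0.3205] o=[0.3688, 0.3539, -0.0368] → [-0.0382, 0.0853, 0.0753, -0.9373, -0.1372, -0.3205]
V = J·q̇ = [-0.1539, -0.2803, 0.3478, -0.9092, 0.1407, 0.6254]

-0.1539 -0.2803 0.3478 -0.9092 0.1407 0.6254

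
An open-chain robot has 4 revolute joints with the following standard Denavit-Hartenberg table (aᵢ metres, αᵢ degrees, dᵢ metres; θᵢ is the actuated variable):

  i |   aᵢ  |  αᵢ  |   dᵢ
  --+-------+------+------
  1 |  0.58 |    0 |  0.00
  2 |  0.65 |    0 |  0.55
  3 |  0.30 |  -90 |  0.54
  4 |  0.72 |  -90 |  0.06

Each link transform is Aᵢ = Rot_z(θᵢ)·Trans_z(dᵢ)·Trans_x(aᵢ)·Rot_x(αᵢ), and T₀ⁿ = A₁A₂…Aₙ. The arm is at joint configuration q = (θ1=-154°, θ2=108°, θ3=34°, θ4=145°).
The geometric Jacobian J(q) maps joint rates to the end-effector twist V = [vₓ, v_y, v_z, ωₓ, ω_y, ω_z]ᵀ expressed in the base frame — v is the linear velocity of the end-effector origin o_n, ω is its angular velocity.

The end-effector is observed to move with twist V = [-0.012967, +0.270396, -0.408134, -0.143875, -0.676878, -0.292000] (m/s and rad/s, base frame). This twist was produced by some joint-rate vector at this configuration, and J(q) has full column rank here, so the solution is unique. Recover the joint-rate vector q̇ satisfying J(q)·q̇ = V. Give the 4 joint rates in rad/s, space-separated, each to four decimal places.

-0.7390 0.4410 0.0060 -0.6920

o_n = [-0.3408, -0.6029, 0.6770]
J₁: ẑ×o_n = [0.6029, -0.3408, 0.0000], ω = ẑ
J2: z=[0.0000, 0.0000, 1.0000] o=[-0.5213, -0.2543, 0.0000] → [0.3486, 0.1805, -0.0000, 0.0000, 0.0000, 1.0000]
J3: z=[0.0000, 0.0000, 1.0000] o=[-0.0698, -0.7218, 0.5500] → [-0.1189, -0.2710, 0.0000, 0.0000, 0.0000, 1.0000]
J4: z=[0.2079, 0.9781, 0.0000] o=[0.2237, -0.7842, 1.0900] → [-0.4040, 0.0859, 0.5898, 0.2079, 0.9781, 0.0000]
q̇ = J⁺·V = [-0.7390, 0.4410, 0.0060, -0.6920]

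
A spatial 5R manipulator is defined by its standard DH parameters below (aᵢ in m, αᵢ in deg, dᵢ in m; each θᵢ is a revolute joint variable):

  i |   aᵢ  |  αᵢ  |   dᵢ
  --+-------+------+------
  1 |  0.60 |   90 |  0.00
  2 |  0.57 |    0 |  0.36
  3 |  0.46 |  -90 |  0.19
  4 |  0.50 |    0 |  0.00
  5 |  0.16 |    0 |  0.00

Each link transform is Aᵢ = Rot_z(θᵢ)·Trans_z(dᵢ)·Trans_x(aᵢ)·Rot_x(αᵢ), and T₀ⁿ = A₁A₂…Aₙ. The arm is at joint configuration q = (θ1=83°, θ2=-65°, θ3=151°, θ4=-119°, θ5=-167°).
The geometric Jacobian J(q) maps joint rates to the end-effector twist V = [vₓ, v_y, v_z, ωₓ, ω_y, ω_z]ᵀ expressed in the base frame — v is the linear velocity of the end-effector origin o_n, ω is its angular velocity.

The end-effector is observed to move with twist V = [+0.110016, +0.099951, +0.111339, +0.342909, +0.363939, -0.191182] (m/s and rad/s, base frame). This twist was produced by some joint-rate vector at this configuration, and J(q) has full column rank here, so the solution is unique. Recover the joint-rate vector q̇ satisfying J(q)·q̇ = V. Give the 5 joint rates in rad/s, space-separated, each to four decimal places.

o_n = [0.9320, 0.7512, -0.2555]
J₁: ẑ×o_n = [-0.7512, 0.9320, 0.0000], ω = ẑ
J2: z=[0.9925, -0.1219, 0.0000] o=[0.0731, 0.5955, 0.0000] → [0.0311, 0.2536, 0.2591, 0.9925, -0.1219, 0.0000]
J3: z=[0.9925, -0.1219, 0.0000] o=[0.4598, 0.7908, -0.5166] → [-0.0318, -0.2591, 0.0183, 0.9925, -0.1219, 0.0000]
J4: z=[-0.1216, -0.9901, 0.0698] o=[0.6523, 0.7994, -0.0577] → [0.1992, -0.0045, 0.2828, -0.1216, -0.9901, 0.0698]
J5: z=[-0.1216, -0.9901, 0.0698] o=[1.0843, 0.7294, -0.2995] → [-0.0451, -0.0053, -0.1534, -0.1216, -0.9901, 0.0698]
q̇ = J⁺·V = [-0.1630, 0.6370, -0.3410, -0.2510, -0.1530]

-0.1630 0.6370 -0.3410 -0.2510 -0.1530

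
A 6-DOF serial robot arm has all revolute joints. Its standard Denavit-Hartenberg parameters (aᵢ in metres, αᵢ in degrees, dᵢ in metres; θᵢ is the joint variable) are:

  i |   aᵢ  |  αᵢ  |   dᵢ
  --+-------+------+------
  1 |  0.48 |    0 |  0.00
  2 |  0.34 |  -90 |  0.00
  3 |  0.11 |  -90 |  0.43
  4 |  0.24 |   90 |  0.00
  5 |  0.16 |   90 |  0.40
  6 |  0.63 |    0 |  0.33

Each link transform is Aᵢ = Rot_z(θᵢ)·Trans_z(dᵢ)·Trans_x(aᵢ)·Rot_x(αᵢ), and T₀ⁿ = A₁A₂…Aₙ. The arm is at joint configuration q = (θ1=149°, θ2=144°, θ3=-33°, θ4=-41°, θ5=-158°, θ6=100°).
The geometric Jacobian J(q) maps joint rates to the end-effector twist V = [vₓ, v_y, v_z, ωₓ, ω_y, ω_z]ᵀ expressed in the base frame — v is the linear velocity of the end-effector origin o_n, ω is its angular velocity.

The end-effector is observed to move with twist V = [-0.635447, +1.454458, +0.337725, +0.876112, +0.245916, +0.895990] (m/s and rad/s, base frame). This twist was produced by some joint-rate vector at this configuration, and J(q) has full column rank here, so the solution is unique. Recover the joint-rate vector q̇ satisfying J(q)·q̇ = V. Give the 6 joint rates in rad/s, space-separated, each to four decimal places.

o_n = [0.7630, 0.6685, -0.5169]
J₁: ẑ×o_n = [-0.6685, 0.7630, 0.0000], ω = ẑ
J2: z=[0.0000, 0.0000, 1.0000] o=[-0.4114, 0.2472, 0.0000] → [-0.4213, 1.1744, 0.0000, 0.0000, 0.0000, 1.0000]
J3: z=[0.9205, 0.3907, 0.0000] o=[-0.2786, -0.0658, 0.0000] → [-0.2020, 0.4758, 0.2689, 0.9205, 0.3907, 0.0000]
J4: z=[0.2128, -0.5013, -0.8387] o=[0.1533, 0.0173, 0.0599] → [0.8353, -0.3886, 0.4443, 0.2128, -0.5013, -0.8387]
J5: z=[0.4797, 0.8014, -0.3573] o=[0.3576, -0.0610, 0.1586] → [-0.2806, 0.1791, 0.0250, 0.4797, 0.8014, -0.3573]
J6: z=[-0.1216, -0.3426, -0.9316] o=[0.4104, 0.3380, 0.0049] → [0.4866, -0.3919, 0.0806, -0.1216, -0.3426, -0.9316]
q̇ = J⁺·V = [0.6420, 0.5560, 0.9080, 0.1820, 0.0400, 0.1450]

0.6420 0.5560 0.9080 0.1820 0.0400 0.1450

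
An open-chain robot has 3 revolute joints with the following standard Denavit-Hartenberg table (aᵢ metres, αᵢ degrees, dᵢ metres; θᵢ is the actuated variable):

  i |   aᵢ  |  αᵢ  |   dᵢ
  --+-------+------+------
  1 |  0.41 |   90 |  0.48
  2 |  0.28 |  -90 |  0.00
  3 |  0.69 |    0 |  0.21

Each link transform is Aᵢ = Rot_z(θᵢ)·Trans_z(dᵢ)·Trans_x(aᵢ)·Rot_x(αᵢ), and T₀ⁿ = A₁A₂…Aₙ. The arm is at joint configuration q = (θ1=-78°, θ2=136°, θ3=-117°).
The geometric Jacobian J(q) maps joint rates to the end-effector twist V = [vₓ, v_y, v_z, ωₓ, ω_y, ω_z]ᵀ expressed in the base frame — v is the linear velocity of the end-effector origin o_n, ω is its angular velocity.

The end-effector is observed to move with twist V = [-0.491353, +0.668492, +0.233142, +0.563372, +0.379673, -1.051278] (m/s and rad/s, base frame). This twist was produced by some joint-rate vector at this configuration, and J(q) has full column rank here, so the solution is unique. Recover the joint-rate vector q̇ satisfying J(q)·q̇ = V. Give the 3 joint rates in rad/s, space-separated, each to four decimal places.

-0.7880 -0.6300 0.3660

o_n = [-0.5415, -0.4096, 0.3058]
J₁: ẑ×o_n = [0.4096, -0.5415, 0.0000], ω = ẑ
J2: z=[-0.9781, -0.2079, 0.0000] o=[0.0852, -0.4010, 0.4800] → [0.0362, -0.1704, -0.1220, -0.9781, -0.2079, 0.0000]
J3: z=[-0.1444, 0.6795, -0.7193] o=[0.0434, -0.2040, 0.6745] → [-0.3984, 0.3675, 0.4271, -0.1444, 0.6795, -0.7193]
q̇ = J⁺·V = [-0.7880, -0.6300, 0.3660]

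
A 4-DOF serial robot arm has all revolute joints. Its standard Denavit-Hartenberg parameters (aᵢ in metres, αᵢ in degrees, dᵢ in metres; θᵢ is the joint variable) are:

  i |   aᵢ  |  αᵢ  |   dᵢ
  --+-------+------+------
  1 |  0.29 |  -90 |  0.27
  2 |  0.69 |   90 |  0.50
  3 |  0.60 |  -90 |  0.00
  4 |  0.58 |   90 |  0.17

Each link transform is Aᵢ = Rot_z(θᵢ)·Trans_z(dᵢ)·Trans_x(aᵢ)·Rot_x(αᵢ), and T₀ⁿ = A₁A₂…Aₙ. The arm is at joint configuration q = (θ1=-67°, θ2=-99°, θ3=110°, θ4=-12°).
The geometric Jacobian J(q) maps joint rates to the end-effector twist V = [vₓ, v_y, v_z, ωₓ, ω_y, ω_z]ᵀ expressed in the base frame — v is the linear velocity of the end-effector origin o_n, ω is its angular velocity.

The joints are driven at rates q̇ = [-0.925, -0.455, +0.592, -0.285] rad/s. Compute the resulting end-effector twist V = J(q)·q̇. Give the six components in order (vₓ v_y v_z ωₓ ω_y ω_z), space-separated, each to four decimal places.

o_n = [1.4752, 0.4628, 0.3805]
J₁: ẑ×o_n = [-0.4628, 1.4752, 0.0000], ω = ẑ
J2: z=[0.9205, 0.3907, 0.0000] o=[0.1133, -0.2669, 0.2700] → [0.0432, -0.1017, 0.1396, 0.9205, 0.3907, 0.0000]
J3: z=[-0.3859, 0.9092, -0.1564] o=[0.5314, 0.0278, 0.9515] → [-0.4511, -0.3680, -1.0260, -0.3859, 0.9092, -0.1564]
J4: z=[-0.2574, -0.2690, -0.9281] o=[1.0629, 0.2185, 0.7488] → [0.3258, -0.4775, 0.0480, -0.2574, -0.2690, -0.9281]
V = J·q̇ = [0.0486, -1.4001, -0.6846, -0.5739, 0.4371, -0.7531]

0.0486 -1.4001 -0.6846 -0.5739 0.4371 -0.7531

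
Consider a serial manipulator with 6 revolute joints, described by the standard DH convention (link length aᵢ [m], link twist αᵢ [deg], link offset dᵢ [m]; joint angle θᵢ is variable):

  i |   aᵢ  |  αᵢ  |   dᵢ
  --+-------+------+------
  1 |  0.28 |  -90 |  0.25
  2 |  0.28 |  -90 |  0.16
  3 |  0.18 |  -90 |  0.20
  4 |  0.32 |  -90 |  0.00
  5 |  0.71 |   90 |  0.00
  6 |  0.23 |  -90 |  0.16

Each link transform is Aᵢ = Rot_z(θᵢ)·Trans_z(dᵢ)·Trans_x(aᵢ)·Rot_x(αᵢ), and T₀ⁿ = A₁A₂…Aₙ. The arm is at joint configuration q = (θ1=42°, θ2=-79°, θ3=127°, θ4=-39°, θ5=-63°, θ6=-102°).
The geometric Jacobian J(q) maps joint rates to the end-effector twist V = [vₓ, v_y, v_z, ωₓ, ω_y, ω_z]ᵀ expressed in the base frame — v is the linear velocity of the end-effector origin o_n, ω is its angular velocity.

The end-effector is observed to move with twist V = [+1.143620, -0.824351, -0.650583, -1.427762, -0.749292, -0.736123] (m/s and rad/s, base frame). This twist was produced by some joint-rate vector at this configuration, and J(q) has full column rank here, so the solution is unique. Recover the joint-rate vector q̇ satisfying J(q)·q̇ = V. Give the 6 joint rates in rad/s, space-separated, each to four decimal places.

o_n = [0.4758, 0.7398, -0.3657]
J₁: ẑ×o_n = [-0.7398, 0.4758, 0.0000], ω = ẑ
J2: z=[-0.6691, 0.7431, 0.0000] o=[0.2081, 0.1874, 0.2500] → [-0.4576, -0.4120, -0.5687, -0.6691, 0.7431, 0.0000]
J3: z=[0.7295, 0.6568, -0.1908] o=[0.1407, 0.3420, 0.5249] → [-0.5091, 0.5857, 0.0701, 0.7295, 0.6568, -0.1908]
J4: z=[-0.5159, 0.3453, -0.7840] o=[0.3675, 0.3527, 0.3804] → [0.0459, -0.4699, -0.2371, -0.5159, 0.3453, -0.7840]
J5: z=[-0.2843, -0.9323, -0.2235] o=[0.6260, 0.3183, 0.1950] → [0.6170, -0.1259, -0.2599, -0.2843, -0.9323, -0.2235]
J6: z=[-0.9542, 0.2526, 0.1601] o=[0.5601, 0.5020, -0.4876] → [-0.0073, 0.1028, -0.2056, -0.9542, 0.2526, 0.1601]
q̇ = J⁺·V = [-0.6910, 0.4320, -0.4320, -0.0050, 0.9960, 0.5690]

-0.6910 0.4320 -0.4320 -0.0050 0.9960 0.5690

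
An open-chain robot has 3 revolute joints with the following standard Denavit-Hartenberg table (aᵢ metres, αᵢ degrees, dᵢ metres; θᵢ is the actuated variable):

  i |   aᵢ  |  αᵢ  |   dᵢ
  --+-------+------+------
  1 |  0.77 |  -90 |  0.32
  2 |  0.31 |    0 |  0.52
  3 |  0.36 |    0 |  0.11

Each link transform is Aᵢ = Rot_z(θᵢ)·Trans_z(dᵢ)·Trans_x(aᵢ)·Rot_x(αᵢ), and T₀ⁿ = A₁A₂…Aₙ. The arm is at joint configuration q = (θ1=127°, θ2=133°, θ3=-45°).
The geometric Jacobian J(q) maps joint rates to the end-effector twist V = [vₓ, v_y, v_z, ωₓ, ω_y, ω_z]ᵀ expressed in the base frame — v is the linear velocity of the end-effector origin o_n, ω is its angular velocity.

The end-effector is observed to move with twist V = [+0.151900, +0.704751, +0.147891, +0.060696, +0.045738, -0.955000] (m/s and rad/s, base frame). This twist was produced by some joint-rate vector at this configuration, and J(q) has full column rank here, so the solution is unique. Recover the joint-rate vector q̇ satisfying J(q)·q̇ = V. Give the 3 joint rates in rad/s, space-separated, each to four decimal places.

o_n = [-0.8469, 0.0770, -0.2665]
J₁: ẑ×o_n = [-0.0770, -0.8469, 0.0000], ω = ẑ
J2: z=[-0.7986, -0.6018, 0.0000] o=[-0.4634, 0.6149, 0.3200] → [0.3530, -0.4684, 0.1989, -0.7986, -0.6018, 0.0000]
J3: z=[-0.7986, -0.6018, 0.0000] o=[-0.7515, 0.1332, 0.0933] → [0.2165, -0.2873, -0.0126, -0.7986, -0.6018, 0.0000]
q̇ = J⁺·V = [-0.9550, 0.6950, -0.7710]

-0.9550 0.6950 -0.7710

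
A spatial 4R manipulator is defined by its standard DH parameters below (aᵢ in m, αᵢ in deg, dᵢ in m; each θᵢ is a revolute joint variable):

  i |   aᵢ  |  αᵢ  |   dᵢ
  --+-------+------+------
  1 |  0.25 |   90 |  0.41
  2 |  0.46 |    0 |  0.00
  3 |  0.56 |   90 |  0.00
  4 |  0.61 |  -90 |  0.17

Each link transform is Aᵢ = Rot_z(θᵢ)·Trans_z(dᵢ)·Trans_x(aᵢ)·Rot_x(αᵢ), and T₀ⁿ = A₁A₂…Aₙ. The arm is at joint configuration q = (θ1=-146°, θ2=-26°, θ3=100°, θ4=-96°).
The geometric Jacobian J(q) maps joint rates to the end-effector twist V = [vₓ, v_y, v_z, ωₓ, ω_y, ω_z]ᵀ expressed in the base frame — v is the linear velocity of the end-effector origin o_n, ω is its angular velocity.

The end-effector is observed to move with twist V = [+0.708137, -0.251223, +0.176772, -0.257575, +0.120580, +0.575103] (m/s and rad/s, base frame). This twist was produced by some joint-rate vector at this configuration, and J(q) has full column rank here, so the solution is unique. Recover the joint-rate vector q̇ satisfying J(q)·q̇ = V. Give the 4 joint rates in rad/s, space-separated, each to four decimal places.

o_n = [-0.4597, -1.0418, 0.6385]
J₁: ẑ×o_n = [1.0418, -0.4597, 0.0000], ω = ẑ
J2: z=[-0.5592, 0.8290, 0.0000] o=[-0.2073, -0.1398, 0.4100] → [0.1894, 0.1278, 0.7136, -0.5592, 0.8290, 0.0000]
J3: z=[-0.5592, 0.8290, 0.0000] o=[-0.5500, -0.3710, 0.2083] → [0.3566, 0.2405, 0.3002, -0.5592, 0.8290, 0.0000]
J4: z=[-0.7969, -0.5375, -0.2756] o=[-0.6780, -0.4573, 0.7467] → [-0.1030, -0.1464, 0.5832, -0.7969, -0.5375, -0.2756]
q̇ = J⁺·V = [0.6170, 0.0360, 0.2080, 0.1520]

0.6170 0.0360 0.2080 0.1520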